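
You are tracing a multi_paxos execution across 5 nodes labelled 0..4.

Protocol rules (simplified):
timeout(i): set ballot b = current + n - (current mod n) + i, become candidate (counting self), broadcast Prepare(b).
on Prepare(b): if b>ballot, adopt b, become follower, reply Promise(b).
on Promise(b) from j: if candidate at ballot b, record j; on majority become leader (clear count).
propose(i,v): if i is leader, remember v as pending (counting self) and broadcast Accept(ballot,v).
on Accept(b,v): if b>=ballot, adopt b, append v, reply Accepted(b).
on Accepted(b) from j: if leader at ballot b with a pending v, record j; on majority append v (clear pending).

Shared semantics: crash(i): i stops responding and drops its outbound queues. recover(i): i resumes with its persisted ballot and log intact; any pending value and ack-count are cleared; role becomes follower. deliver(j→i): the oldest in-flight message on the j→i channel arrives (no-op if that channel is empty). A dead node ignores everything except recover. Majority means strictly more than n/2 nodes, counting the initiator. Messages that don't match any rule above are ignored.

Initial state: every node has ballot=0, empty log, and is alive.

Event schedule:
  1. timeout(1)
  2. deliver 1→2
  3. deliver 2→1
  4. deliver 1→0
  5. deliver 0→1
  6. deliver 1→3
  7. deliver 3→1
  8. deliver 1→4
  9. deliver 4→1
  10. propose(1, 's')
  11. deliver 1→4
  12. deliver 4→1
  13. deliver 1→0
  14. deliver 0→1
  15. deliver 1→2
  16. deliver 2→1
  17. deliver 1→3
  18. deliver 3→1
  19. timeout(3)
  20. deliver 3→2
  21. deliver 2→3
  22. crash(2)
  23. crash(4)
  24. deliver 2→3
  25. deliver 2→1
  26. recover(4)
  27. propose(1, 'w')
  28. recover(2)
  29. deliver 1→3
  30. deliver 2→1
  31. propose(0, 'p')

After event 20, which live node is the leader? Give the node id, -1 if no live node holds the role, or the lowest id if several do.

after 1 — timeout(1): n1:cand/b6/[-]
after 2 — deliver 1→2: n2:foll/b6/[-]
after 3 — deliver 2→1: ·
after 4 — deliver 1→0: n0:foll/b6/[-]
after 5 — deliver 0→1: n1:lead/b6/[-]
after 6 — deliver 1→3: n3:foll/b6/[-]
after 7 — deliver 3→1: ·
after 8 — deliver 1→4: n4:foll/b6/[-]
after 9 — deliver 4→1: ·
after 10 — propose(1,'s'): ·
after 11 — deliver 1→4: n4:foll/b6/[s]
after 12 — deliver 4→1: ·
after 13 — deliver 1→0: n0:foll/b6/[s]
after 14 — deliver 0→1: n1:lead/b6/[s]
after 15 — deliver 1→2: n2:foll/b6/[s]
after 16 — deliver 2→1: ·
after 17 — deliver 1→3: n3:foll/b6/[s]
after 18 — deliver 3→1: ·
after 19 — timeout(3): n3:cand/b13/[s]
after 20 — deliver 3→2: n2:foll/b13/[s]

1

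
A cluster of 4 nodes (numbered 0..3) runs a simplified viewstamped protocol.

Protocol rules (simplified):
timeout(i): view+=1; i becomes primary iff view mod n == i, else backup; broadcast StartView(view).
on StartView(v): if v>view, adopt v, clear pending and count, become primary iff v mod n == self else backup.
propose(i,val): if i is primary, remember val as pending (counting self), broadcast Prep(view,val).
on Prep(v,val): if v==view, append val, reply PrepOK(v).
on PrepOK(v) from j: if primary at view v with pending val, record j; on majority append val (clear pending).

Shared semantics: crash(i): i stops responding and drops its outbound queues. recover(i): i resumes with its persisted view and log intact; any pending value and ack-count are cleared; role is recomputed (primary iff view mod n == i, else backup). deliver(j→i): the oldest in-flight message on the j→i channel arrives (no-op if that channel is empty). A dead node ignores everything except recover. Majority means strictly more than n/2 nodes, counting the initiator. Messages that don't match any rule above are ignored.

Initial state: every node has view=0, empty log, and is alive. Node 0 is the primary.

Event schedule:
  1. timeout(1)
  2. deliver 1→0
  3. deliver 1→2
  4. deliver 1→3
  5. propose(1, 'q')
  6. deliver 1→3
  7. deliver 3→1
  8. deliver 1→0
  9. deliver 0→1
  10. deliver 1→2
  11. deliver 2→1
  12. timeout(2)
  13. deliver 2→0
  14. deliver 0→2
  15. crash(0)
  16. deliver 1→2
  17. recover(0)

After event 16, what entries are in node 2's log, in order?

e1 timeout(1): 1[prim,v=1,-]
e2 deliver 1→0: 0[back,v=1,-]
e3 deliver 1→2: 2[back,v=1,-]
e4 deliver 1→3: 3[back,v=1,-]
e5 propose(1,'q'): ·
e6 deliver 1→3: 3[back,v=1,q]
e7 deliver 3→1: ·
e8 deliver 1→0: 0[back,v=1,q]
e9 deliver 0→1: 1[prim,v=1,q]
e10 deliver 1→2: 2[back,v=1,q]
e11 deliver 2→1: ·
e12 timeout(2): 2[prim,v=2,q]
e13 deliver 2→0: 0[back,v=2,q]
e14 deliver 0→2: ·
e15 crash(0): 0[✗back,v=2,q]
e16 deliver 1→2: ·

q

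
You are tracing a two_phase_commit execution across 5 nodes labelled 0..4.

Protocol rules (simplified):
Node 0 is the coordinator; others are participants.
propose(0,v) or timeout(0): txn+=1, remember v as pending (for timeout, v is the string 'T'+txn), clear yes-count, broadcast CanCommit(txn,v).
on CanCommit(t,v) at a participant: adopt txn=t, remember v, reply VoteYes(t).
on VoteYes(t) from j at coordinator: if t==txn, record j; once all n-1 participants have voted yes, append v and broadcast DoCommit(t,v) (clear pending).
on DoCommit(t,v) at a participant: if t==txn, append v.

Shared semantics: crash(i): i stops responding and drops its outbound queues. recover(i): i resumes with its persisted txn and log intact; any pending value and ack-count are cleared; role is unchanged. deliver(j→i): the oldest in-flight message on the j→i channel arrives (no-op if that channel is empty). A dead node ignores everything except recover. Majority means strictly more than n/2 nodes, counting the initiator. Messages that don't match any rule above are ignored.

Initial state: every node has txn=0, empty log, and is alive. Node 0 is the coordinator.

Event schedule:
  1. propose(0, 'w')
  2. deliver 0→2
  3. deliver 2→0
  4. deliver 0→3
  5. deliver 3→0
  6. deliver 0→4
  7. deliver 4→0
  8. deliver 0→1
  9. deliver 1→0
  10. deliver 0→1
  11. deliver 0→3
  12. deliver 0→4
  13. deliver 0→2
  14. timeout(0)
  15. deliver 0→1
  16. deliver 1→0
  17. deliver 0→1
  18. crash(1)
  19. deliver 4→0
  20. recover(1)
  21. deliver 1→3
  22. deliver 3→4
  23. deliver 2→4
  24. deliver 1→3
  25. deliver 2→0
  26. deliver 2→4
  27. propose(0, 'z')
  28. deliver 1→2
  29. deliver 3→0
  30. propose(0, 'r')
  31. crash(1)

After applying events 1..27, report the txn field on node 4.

after 1 — propose(0,'w'): n0:coor/t1/[-]
after 2 — deliver 0→2: n2:part/t1/[-]
after 3 — deliver 2→0: ·
after 4 — deliver 0→3: n3:part/t1/[-]
after 5 — deliver 3→0: ·
after 6 — deliver 0→4: n4:part/t1/[-]
after 7 — deliver 4→0: ·
after 8 — deliver 0→1: n1:part/t1/[-]
after 9 — deliver 1→0: n0:coor/t1/[w]
after 10 — deliver 0→1: n1:part/t1/[w]
after 11 — deliver 0→3: n3:part/t1/[w]
after 12 — deliver 0→4: n4:part/t1/[w]
after 13 — deliver 0→2: n2:part/t1/[w]
after 14 — timeout(0): n0:coor/t2/[w]
after 15 — deliver 0→1: n1:part/t2/[w]
after 16 — deliver 1→0: ·
after 17 — deliver 0→1: ·
after 18 — crash(1): n1:✗part/t2/[w]
after 19 — deliver 4→0: ·
after 20 — recover(1): n1:part/t2/[w]
after 21 — deliver 1→3: ·
after 22 — deliver 3→4: ·
after 23 — deliver 2→4: ·
after 24 — deliver 1→3: ·
after 25 — deliver 2→0: ·
after 26 — deliver 2→4: ·
after 27 — propose(0,'z'): n0:coor/t3/[w]

1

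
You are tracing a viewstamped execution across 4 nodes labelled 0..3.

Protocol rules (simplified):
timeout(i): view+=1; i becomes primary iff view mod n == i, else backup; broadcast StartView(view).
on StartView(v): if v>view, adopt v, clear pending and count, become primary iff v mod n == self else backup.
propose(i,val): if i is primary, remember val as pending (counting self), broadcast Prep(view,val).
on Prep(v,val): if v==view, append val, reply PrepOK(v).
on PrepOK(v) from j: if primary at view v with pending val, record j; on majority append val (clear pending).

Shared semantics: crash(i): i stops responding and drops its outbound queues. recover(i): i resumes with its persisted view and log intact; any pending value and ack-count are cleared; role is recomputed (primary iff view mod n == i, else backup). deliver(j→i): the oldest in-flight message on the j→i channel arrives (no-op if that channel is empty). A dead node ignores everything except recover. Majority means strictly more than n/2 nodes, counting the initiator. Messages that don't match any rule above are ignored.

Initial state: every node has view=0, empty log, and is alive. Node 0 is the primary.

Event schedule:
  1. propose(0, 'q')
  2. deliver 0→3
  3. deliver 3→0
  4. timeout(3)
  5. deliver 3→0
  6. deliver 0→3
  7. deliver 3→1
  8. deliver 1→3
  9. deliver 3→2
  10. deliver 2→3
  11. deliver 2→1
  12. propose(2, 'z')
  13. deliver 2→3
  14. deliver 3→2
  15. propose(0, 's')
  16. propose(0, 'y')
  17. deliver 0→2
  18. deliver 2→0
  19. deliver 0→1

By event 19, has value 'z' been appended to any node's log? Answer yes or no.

after 1 — propose(0,'q'): ·
after 2 — deliver 0→3: n3:back/v0/[q]
after 3 — deliver 3→0: ·
after 4 — timeout(3): n3:back/v1/[q]
after 5 — deliver 3→0: n0:back/v1/[-]
after 6 — deliver 0→3: ·
after 7 — deliver 3→1: n1:prim/v1/[-]
after 8 — deliver 1→3: ·
after 9 — deliver 3→2: n2:back/v1/[-]
after 10 — deliver 2→3: ·
after 11 — deliver 2→1: ·
after 12 — propose(2,'z'): ·
after 13 — deliver 2→3: ·
after 14 — deliver 3→2: ·
after 15 — propose(0,'s'): ·
after 16 — propose(0,'y'): ·
after 17 — deliver 0→2: ·
after 18 — deliver 2→0: ·
after 19 — deliver 0→1: ·

no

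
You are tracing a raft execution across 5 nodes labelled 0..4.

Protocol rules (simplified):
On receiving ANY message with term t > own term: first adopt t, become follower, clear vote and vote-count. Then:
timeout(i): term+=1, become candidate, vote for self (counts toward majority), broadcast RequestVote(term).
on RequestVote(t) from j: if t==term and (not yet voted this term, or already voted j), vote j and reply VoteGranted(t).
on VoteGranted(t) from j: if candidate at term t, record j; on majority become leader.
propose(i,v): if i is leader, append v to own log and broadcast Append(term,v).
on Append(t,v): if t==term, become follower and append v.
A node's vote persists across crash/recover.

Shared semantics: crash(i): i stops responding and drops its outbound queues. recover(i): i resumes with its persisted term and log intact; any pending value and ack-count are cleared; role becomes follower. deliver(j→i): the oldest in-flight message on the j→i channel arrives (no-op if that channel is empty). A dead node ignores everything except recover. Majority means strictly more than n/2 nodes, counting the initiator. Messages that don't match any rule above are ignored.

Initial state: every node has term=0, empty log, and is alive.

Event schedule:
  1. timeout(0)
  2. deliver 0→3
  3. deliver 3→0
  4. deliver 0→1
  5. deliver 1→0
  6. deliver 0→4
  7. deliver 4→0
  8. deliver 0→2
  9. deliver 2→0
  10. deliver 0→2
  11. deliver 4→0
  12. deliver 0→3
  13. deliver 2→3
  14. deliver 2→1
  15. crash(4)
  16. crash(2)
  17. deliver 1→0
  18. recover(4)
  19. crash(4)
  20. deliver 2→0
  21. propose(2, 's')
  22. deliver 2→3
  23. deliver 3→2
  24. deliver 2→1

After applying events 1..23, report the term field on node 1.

step 1 timeout(0): 0={cand,t=1,log=-}
step 2 deliver 0→3: 3={foll,t=1,log=-}
step 3 deliver 3→0: —
step 4 deliver 0→1: 1={foll,t=1,log=-}
step 5 deliver 1→0: 0={lead,t=1,log=-}
step 6 deliver 0→4: 4={foll,t=1,log=-}
step 7 deliver 4→0: —
step 8 deliver 0→2: 2={foll,t=1,log=-}
step 9 deliver 2→0: —
step 10 deliver 0→2: —
step 11 deliver 4→0: —
step 12 deliver 0→3: —
step 13 deliver 2→3: —
step 14 deliver 2→1: —
step 15 crash(4): 4={✗foll,t=1,log=-}
step 16 crash(2): 2={✗foll,t=1,log=-}
step 17 deliver 1→0: —
step 18 recover(4): 4={foll,t=1,log=-}
step 19 crash(4): 4={✗foll,t=1,log=-}
step 20 deliver 2→0: —
step 21 propose(2,'s'): —
step 22 deliver 2→3: —
step 23 deliver 3→2: —

1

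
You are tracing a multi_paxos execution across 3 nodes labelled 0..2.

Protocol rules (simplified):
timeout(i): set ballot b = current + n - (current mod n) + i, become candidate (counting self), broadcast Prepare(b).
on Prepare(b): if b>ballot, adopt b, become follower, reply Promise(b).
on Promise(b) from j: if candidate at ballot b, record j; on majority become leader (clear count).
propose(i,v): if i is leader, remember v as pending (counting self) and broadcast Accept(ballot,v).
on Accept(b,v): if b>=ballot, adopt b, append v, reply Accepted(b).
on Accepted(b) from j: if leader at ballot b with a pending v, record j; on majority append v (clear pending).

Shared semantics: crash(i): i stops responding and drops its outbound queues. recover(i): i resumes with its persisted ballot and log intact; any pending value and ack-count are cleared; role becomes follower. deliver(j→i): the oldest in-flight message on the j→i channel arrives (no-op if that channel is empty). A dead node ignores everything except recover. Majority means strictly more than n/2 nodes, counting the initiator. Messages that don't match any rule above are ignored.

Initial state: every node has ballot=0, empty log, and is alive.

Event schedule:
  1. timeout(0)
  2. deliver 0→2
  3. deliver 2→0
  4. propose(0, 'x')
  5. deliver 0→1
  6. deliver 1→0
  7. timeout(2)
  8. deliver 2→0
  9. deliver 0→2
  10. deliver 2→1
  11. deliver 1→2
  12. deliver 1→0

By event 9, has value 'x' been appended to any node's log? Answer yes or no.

e1 timeout(0): 0[cand,b=3,-]
e2 deliver 0→2: 2[foll,b=3,-]
e3 deliver 2→0: 0[lead,b=3,-]
e4 propose(0,'x'): ·
e5 deliver 0→1: 1[foll,b=3,-]
e6 deliver 1→0: ·
e7 timeout(2): 2[cand,b=8,-]
e8 deliver 2→0: 0[foll,b=8,-]
e9 deliver 0→2: ·

no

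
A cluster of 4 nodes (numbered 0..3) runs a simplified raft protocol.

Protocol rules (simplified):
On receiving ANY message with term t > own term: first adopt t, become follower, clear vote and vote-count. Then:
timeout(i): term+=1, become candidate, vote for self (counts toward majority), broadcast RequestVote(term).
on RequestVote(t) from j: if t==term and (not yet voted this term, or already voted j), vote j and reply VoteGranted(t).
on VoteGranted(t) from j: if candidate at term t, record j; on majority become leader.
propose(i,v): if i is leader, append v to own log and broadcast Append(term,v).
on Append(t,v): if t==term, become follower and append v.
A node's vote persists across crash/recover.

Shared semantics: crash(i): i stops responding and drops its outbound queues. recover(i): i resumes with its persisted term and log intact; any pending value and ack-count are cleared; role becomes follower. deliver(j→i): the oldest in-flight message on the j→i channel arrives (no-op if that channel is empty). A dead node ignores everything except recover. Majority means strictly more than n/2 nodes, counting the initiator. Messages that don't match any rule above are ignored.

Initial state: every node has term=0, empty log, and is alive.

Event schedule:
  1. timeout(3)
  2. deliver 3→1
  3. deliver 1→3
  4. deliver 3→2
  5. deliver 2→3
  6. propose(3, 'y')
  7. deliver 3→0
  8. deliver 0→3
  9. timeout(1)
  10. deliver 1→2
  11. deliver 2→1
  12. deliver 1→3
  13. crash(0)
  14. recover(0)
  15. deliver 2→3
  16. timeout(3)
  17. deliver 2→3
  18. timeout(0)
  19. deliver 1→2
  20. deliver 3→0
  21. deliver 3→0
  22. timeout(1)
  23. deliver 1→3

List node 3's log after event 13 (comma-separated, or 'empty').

after 1 — timeout(3): n3:cand/t1/[-]
after 2 — deliver 3→1: n1:foll/t1/[-]
after 3 — deliver 1→3: ·
after 4 — deliver 3→2: n2:foll/t1/[-]
after 5 — deliver 2→3: n3:lead/t1/[-]
after 6 — propose(3,'y'): n3:lead/t1/[y]
after 7 — deliver 3→0: n0:foll/t1/[-]
after 8 — deliver 0→3: ·
after 9 — timeout(1): n1:cand/t2/[-]
after 10 — deliver 1→2: n2:foll/t2/[-]
after 11 — deliver 2→1: ·
after 12 — deliver 1→3: n3:foll/t2/[y]
after 13 — crash(0): n0:✗foll/t1/[-]

y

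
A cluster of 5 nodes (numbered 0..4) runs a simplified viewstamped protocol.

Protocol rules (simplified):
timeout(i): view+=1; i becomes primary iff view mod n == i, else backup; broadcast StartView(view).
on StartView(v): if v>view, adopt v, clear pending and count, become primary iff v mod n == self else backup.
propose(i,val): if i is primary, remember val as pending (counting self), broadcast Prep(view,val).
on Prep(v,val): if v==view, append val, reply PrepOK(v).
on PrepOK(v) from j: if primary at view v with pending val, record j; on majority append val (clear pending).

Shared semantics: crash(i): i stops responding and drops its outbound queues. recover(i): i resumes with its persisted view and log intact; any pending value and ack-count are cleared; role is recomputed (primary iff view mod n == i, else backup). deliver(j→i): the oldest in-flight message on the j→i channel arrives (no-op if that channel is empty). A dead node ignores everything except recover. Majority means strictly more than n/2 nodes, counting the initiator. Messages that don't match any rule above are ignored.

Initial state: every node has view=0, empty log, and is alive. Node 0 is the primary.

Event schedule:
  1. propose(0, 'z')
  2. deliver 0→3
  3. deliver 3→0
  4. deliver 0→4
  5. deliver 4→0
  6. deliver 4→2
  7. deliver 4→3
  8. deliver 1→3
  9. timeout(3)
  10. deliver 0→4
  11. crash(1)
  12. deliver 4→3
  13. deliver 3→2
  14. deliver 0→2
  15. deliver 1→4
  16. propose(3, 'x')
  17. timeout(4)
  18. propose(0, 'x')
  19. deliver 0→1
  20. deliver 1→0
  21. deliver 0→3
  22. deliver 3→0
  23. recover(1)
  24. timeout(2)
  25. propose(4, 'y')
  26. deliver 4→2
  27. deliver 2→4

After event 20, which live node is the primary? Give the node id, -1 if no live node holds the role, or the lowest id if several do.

0

1. propose(0,'z'):  nop
2. deliver 0→3:  <3:back v0 z>
3. deliver 3→0:  nop
4. deliver 0→4:  <4:back v0 z>
5. deliver 4→0:  <0:prim v0 z>
6. deliver 4→2:  nop
7. deliver 4→3:  nop
8. deliver 1→3:  nop
9. timeout(3):  <3:back v1 z>
10. deliver 0→4:  nop
11. crash(1):  <1:✗back v0 ->
12. deliver 4→3:  nop
13. deliver 3→2:  <2:back v1 ->
14. deliver 0→2:  nop
15. deliver 1→4:  nop
16. propose(3,'x'):  nop
17. timeout(4):  <4:back v1 z>
18. propose(0,'x'):  nop
19. deliver 0→1:  nop
20. deliver 1→0:  nop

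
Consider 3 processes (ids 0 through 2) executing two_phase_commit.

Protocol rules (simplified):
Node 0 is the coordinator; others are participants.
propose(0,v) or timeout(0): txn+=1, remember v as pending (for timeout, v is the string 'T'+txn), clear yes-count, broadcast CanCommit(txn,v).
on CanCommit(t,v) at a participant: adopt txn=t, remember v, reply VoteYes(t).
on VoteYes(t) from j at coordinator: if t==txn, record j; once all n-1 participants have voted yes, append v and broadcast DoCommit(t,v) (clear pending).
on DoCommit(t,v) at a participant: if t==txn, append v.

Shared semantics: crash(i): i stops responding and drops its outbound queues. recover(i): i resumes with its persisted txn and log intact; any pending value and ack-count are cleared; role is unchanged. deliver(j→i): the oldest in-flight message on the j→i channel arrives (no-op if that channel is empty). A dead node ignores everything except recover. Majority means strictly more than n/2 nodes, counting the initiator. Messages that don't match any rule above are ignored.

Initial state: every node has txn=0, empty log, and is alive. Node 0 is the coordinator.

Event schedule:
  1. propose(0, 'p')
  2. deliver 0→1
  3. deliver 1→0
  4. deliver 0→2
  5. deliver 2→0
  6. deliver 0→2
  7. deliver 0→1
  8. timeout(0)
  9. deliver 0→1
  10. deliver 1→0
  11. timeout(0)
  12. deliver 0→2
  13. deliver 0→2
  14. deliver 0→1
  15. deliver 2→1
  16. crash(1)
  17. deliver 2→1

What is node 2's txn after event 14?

e1 propose(0,'p'): 0[coor,t=1,-]
e2 deliver 0→1: 1[part,t=1,-]
e3 deliver 1→0: ·
e4 deliver 0→2: 2[part,t=1,-]
e5 deliver 2→0: 0[coor,t=1,p]
e6 deliver 0→2: 2[part,t=1,p]
e7 deliver 0→1: 1[part,t=1,p]
e8 timeout(0): 0[coor,t=2,p]
e9 deliver 0→1: 1[part,t=2,p]
e10 deliver 1→0: ·
e11 timeout(0): 0[coor,t=3,p]
e12 deliver 0→2: 2[part,t=2,p]
e13 deliver 0→2: 2[part,t=3,p]
e14 deliver 0→1: 1[part,t=3,p]

3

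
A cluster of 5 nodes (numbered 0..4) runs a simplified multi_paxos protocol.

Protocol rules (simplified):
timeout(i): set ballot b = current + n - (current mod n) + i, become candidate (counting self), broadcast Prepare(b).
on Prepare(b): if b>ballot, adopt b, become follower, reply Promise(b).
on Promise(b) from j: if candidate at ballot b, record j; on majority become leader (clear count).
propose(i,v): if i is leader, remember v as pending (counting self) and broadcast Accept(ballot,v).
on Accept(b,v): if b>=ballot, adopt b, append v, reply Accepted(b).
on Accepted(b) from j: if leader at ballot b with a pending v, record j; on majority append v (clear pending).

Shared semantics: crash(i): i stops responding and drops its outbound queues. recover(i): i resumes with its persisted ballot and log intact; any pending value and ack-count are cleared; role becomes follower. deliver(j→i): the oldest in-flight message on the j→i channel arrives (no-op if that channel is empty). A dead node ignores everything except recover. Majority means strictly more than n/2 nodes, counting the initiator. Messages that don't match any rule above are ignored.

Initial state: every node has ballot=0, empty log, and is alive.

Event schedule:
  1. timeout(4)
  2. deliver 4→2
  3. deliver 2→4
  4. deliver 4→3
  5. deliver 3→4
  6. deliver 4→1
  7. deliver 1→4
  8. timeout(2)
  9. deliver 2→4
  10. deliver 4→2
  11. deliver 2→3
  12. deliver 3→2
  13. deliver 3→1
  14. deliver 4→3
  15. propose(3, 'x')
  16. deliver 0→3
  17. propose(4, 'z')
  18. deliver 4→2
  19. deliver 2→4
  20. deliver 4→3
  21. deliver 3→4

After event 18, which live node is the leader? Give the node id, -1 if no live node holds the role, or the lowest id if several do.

after 1 — timeout(4): n4:cand/b9/[-]
after 2 — deliver 4→2: n2:foll/b9/[-]
after 3 — deliver 2→4: ·
after 4 — deliver 4→3: n3:foll/b9/[-]
after 5 — deliver 3→4: n4:lead/b9/[-]
after 6 — deliver 4→1: n1:foll/b9/[-]
after 7 — deliver 1→4: ·
after 8 — timeout(2): n2:cand/b12/[-]
after 9 — deliver 2→4: n4:foll/b12/[-]
after 10 — deliver 4→2: ·
after 11 — deliver 2→3: n3:foll/b12/[-]
after 12 — deliver 3→2: n2:lead/b12/[-]
after 13 — deliver 3→1: ·
after 14 — deliver 4→3: ·
after 15 — propose(3,'x'): ·
after 16 — deliver 0→3: ·
after 17 — propose(4,'z'): ·
after 18 — deliver 4→2: ·

2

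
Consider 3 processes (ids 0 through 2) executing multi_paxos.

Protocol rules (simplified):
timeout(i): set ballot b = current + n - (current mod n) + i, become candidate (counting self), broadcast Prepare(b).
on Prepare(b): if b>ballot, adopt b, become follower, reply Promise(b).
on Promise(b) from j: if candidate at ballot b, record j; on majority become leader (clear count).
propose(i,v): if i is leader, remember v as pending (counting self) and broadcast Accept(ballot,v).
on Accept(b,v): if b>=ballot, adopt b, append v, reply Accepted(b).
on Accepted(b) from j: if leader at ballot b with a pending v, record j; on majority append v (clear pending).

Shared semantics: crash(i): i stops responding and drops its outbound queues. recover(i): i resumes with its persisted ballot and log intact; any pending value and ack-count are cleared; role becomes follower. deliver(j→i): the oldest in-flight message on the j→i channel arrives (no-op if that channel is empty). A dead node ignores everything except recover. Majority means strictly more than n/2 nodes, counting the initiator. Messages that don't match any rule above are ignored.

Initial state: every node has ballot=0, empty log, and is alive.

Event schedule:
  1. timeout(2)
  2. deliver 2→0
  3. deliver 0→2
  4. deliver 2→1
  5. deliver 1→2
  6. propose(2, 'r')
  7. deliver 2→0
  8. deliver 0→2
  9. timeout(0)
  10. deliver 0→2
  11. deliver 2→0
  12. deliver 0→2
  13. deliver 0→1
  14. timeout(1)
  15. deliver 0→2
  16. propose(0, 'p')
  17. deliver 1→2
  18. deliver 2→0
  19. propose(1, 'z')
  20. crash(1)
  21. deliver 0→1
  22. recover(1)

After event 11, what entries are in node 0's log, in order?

step 1 timeout(2): 2={cand,b=5,log=-}
step 2 deliver 2→0: 0={foll,b=5,log=-}
step 3 deliver 0→2: 2={lead,b=5,log=-}
step 4 deliver 2→1: 1={foll,b=5,log=-}
step 5 deliver 1→2: —
step 6 propose(2,'r'): —
step 7 deliver 2→0: 0={foll,b=5,log=r}
step 8 deliver 0→2: 2={lead,b=5,log=r}
step 9 timeout(0): 0={cand,b=6,log=r}
step 10 deliver 0→2: 2={foll,b=6,log=r}
step 11 deliver 2→0: 0={lead,b=6,log=r}

r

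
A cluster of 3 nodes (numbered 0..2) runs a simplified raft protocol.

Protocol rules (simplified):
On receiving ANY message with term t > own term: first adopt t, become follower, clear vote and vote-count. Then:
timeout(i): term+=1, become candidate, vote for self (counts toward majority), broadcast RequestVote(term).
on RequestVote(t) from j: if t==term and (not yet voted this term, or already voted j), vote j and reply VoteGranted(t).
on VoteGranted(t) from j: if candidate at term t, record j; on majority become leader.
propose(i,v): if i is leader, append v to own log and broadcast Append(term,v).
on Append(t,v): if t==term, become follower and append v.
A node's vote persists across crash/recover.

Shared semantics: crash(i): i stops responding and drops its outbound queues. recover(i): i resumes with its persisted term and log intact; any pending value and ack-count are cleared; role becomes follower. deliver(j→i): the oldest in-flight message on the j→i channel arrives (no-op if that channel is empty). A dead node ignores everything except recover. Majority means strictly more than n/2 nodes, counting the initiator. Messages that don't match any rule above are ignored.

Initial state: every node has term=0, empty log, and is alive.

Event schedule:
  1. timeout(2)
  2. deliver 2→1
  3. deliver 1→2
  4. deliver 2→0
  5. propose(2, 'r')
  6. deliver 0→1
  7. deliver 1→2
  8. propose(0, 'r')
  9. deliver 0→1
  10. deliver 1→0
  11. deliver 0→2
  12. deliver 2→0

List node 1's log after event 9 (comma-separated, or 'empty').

empty

[1] timeout(2) → N2(cand t1 [-])
[2] deliver 2→1 → N1(foll t1 [-])
[3] deliver 1→2 → N2(lead t1 [-])
[4] deliver 2→0 → N0(foll t1 [-])
[5] propose(2,'r') → N2(lead t1 [r])
[6] deliver 0→1 → ∅
[7] deliver 1→2 → ∅
[8] propose(0,'r') → ∅
[9] deliver 0→1 → ∅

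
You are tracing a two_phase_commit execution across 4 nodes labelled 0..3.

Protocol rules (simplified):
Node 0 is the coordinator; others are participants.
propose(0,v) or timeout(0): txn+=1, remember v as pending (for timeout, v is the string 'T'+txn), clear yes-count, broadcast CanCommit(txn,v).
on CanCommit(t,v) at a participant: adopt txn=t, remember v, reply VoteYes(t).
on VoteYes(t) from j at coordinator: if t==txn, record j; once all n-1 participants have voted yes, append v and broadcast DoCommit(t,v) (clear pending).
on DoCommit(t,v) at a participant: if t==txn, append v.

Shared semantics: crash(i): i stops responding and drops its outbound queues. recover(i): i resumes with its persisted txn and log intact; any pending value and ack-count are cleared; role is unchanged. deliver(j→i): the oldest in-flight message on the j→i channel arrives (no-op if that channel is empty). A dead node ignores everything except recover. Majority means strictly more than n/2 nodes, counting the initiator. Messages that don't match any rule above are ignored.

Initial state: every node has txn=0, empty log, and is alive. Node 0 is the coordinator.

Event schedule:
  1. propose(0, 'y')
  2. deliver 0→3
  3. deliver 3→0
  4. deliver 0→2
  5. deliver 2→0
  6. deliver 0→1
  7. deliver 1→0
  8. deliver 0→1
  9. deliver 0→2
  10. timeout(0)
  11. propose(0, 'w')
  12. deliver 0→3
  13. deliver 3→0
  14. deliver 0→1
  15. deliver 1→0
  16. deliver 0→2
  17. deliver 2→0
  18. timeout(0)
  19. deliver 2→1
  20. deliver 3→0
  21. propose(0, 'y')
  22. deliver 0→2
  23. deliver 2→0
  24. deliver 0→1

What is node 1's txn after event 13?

step 1 propose(0,'y'): 0={coor,t=1,log=-}
step 2 deliver 0→3: 3={part,t=1,log=-}
step 3 deliver 3→0: —
step 4 deliver 0→2: 2={part,t=1,log=-}
step 5 deliver 2→0: —
step 6 deliver 0→1: 1={part,t=1,log=-}
step 7 deliver 1→0: 0={coor,t=1,log=y}
step 8 deliver 0→1: 1={part,t=1,log=y}
step 9 deliver 0→2: 2={part,t=1,log=y}
step 10 timeout(0): 0={coor,t=2,log=y}
step 11 propose(0,'w'): 0={coor,t=3,log=y}
step 12 deliver 0→3: 3={part,t=1,log=y}
step 13 deliver 3→0: —

1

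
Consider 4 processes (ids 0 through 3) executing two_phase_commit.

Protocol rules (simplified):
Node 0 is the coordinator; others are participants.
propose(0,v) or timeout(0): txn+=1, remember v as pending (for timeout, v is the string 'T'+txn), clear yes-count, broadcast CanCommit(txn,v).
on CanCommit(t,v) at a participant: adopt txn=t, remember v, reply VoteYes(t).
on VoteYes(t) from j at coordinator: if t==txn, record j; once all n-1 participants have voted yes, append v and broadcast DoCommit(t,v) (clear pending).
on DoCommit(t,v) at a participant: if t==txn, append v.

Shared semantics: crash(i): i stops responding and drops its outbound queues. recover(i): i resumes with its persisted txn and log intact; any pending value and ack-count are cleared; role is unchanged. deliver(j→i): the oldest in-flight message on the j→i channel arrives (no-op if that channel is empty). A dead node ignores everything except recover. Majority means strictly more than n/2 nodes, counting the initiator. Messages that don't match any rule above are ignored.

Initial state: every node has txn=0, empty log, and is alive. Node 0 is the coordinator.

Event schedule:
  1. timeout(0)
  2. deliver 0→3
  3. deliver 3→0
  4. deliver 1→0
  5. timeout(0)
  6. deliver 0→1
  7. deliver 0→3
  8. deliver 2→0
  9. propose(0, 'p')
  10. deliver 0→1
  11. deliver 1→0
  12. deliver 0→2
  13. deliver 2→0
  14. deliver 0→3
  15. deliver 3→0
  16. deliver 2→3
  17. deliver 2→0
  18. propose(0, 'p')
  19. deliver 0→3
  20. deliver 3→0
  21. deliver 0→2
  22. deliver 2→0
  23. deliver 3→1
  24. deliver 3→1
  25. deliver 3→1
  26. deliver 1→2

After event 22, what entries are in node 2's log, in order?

empty

1. timeout(0):  <0:coor t1 ->
2. deliver 0→3:  <3:part t1 ->
3. deliver 3→0:  nop
4. deliver 1→0:  nop
5. timeout(0):  <0:coor t2 ->
6. deliver 0→1:  <1:part t1 ->
7. deliver 0→3:  <3:part t2 ->
8. deliver 2→0:  nop
9. propose(0,'p'):  <0:coor t3 ->
10. deliver 0→1:  <1:part t2 ->
11. deliver 1→0:  nop
12. deliver 0→2:  <2:part t1 ->
13. deliver 2→0:  nop
14. deliver 0→3:  <3:part t3 ->
15. deliver 3→0:  nop
16. deliver 2→3:  nop
17. deliver 2→0:  nop
18. propose(0,'p'):  <0:coor t4 ->
19. deliver 0→3:  <3:part t4 ->
20. deliver 3→0:  nop
21. deliver 0→2:  <2:part t2 ->
22. deliver 2→0:  nop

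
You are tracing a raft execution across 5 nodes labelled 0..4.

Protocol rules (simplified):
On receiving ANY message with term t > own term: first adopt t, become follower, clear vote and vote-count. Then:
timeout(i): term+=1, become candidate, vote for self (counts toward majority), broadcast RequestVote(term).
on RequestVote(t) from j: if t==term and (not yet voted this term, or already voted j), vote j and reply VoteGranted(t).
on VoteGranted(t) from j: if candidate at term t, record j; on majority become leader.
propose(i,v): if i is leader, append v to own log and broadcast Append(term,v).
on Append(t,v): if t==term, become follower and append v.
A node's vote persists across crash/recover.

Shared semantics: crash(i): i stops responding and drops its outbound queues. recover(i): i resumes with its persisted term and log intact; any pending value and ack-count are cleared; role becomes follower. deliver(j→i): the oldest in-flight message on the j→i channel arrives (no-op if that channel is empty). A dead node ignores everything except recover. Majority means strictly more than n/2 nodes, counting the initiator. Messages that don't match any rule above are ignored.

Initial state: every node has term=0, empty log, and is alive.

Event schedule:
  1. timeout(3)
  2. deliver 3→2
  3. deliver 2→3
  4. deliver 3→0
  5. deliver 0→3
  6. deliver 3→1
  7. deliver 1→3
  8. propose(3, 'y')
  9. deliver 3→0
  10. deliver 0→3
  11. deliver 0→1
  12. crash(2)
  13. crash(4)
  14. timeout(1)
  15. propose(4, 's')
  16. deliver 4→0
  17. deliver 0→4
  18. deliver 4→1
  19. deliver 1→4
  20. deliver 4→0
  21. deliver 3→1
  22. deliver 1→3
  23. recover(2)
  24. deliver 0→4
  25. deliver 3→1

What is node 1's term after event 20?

e1 timeout(3): 3[cand,t=1,-]
e2 deliver 3→2: 2[foll,t=1,-]
e3 deliver 2→3: ·
e4 deliver 3→0: 0[foll,t=1,-]
e5 deliver 0→3: 3[lead,t=1,-]
e6 deliver 3→1: 1[foll,t=1,-]
e7 deliver 1→3: ·
e8 propose(3,'y'): 3[lead,t=1,y]
e9 deliver 3→0: 0[foll,t=1,y]
e10 deliver 0→3: ·
e11 deliver 0→1: ·
e12 crash(2): 2[✗foll,t=1,-]
e13 crash(4): 4[✗foll,t=0,-]
e14 timeout(1): 1[cand,t=2,-]
e15 propose(4,'s'): ·
e16 deliver 4→0: ·
e17 deliver 0→4: ·
e18 deliver 4→1: ·
e19 deliver 1→4: ·
e20 deliver 4→0: ·

2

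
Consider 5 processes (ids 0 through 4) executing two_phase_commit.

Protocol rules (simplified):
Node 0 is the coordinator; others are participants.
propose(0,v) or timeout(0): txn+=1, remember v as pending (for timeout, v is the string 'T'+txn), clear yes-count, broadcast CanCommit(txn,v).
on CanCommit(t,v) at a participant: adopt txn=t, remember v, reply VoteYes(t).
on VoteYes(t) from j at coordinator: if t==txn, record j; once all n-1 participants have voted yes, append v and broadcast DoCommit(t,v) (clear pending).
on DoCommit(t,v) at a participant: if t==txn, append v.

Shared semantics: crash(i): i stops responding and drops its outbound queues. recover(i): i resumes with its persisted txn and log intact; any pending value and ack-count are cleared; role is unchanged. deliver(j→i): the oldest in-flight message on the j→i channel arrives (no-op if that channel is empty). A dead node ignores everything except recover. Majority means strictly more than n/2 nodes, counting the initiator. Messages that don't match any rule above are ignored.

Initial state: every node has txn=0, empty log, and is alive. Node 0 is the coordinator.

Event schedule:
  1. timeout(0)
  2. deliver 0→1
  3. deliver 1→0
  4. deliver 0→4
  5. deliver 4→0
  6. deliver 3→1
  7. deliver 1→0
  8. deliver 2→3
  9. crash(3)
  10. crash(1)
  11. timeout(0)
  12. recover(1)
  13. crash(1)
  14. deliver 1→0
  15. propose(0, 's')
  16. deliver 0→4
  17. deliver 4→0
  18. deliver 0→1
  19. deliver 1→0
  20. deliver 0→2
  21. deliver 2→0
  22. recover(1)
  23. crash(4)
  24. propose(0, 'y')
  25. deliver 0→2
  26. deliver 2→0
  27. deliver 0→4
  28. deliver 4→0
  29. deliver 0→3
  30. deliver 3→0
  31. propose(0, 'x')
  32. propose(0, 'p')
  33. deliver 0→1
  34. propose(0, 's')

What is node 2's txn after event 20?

1

step 1 timeout(0): 0={coor,t=1,log=-}
step 2 deliver 0→1: 1={part,t=1,log=-}
step 3 deliver 1→0: —
step 4 deliver 0→4: 4={part,t=1,log=-}
step 5 deliver 4→0: —
step 6 deliver 3→1: —
step 7 deliver 1→0: —
step 8 deliver 2→3: —
step 9 crash(3): 3={✗part,t=0,log=-}
step 10 crash(1): 1={✗part,t=1,log=-}
step 11 timeout(0): 0={coor,t=2,log=-}
step 12 recover(1): 1={part,t=1,log=-}
step 13 crash(1): 1={✗part,t=1,log=-}
step 14 deliver 1→0: —
step 15 propose(0,'s'): 0={coor,t=3,log=-}
step 16 deliver 0→4: 4={part,t=2,log=-}
step 17 deliver 4→0: —
step 18 deliver 0→1: —
step 19 deliver 1→0: —
step 20 deliver 0→2: 2={part,t=1,log=-}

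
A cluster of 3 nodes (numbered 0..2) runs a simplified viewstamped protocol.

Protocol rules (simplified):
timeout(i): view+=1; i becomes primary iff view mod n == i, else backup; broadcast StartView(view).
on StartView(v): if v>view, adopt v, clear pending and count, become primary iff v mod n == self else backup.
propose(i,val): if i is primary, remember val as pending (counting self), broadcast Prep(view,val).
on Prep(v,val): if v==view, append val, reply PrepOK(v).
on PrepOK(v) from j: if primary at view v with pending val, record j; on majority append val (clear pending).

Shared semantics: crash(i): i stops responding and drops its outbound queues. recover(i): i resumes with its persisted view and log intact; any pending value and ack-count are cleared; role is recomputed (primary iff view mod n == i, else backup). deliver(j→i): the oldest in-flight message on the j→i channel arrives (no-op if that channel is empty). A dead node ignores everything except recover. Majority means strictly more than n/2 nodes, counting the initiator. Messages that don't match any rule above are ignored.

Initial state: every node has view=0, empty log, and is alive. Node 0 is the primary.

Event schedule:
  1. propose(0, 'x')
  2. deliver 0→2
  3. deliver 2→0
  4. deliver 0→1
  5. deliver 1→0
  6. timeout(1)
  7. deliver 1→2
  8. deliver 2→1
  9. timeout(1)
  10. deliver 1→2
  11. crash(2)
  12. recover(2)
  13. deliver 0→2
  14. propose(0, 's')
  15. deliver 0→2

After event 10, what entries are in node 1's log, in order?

step 1 propose(0,'x'): —
step 2 deliver 0→2: 2={back,v=0,log=x}
step 3 deliver 2→0: 0={prim,v=0,log=x}
step 4 deliver 0→1: 1={back,v=0,log=x}
step 5 deliver 1→0: —
step 6 timeout(1): 1={prim,v=1,log=x}
step 7 deliver 1→2: 2={back,v=1,log=x}
step 8 deliver 2→1: —
step 9 timeout(1): 1={back,v=2,log=x}
step 10 deliver 1→2: 2={prim,v=2,log=x}

x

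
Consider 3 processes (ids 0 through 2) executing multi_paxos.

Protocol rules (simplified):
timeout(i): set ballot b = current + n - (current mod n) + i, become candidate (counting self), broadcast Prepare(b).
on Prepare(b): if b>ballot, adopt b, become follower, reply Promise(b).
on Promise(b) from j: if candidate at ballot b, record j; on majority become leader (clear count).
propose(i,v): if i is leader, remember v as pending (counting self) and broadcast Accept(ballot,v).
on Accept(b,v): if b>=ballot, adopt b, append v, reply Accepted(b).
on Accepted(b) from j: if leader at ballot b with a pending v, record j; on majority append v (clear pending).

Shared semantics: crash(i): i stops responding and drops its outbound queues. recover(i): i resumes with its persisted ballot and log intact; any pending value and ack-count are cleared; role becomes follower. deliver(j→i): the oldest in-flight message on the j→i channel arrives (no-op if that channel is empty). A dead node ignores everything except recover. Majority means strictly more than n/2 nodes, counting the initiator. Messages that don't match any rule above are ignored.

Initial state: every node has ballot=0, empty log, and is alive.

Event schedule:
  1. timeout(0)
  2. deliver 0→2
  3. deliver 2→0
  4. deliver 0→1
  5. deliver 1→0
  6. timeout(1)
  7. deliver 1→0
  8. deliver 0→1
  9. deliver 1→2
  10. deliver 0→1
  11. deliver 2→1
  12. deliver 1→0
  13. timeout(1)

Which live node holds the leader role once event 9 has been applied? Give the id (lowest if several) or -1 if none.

step 1 timeout(0): 0={cand,b=3,log=-}
step 2 deliver 0→2: 2={foll,b=3,log=-}
step 3 deliver 2→0: 0={lead,b=3,log=-}
step 4 deliver 0→1: 1={foll,b=3,log=-}
step 5 deliver 1→0: —
step 6 timeout(1): 1={cand,b=7,log=-}
step 7 deliver 1→0: 0={foll,b=7,log=-}
step 8 deliver 0→1: 1={lead,b=7,log=-}
step 9 deliver 1→2: 2={foll,b=7,log=-}

1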